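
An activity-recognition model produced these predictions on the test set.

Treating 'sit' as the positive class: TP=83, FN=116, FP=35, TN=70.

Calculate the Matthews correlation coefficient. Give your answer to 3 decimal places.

MCC = (TP·TN − FP·FN) / √((TP+FP)(TP+FN)(TN+FP)(TN+FN))
Numerator = 83·70 − 35·116 = 1750
Denominator = √(118·199·105·186) = √458603460 = 21415.0288
MCC = 1750 / 21415.0288 = 0.082

0.082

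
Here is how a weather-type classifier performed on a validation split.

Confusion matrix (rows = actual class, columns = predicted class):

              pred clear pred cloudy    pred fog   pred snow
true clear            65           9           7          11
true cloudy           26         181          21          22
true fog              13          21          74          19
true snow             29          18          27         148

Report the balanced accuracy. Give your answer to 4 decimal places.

0.6700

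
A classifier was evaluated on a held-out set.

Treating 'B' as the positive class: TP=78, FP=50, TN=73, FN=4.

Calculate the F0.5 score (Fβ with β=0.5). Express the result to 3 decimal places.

0.657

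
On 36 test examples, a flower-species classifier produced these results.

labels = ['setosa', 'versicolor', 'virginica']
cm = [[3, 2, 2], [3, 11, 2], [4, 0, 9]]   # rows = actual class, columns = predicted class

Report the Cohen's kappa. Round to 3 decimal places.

Observed agreement pₒ = trace/N = 23/36 = 0.6389
Expected agreement pₑ = Σ (rowᵢ·colᵢ)/N² = (7·10 + 16·13 + 13·13)/36² = 0.3449
κ = (pₒ − pₑ)/(1 − pₑ) = (0.6389 − 0.3449)/(1 − 0.3449) = 0.449

0.449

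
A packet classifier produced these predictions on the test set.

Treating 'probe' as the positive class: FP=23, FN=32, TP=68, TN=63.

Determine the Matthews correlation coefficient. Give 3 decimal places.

MCC = (TP·TN − FP·FN) / √((TP+FP)(TP+FN)(TN+FP)(TN+FN))
Numerator = 68·63 − 23·32 = 3548
Denominator = √(91·100·86·95) = √74347000 = 8622.4706
MCC = 3548 / 8622.4706 = 0.411

0.411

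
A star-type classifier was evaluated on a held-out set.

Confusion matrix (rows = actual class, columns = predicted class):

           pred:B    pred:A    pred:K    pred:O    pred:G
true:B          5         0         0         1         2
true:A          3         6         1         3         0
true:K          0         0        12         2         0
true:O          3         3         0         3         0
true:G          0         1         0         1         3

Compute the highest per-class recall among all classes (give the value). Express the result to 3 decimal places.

0.857

Per-class recall (TP/(TP+FN)):
  B: TP=5, FN=0+0+1+2=3 → 5/8 = 0.6250
  A: TP=6, FN=3+1+3+0=7 → 6/13 = 0.4615
  K: TP=12, FN=0+0+2+0=2 → 12/14 = 0.8571
  O: TP=3, FN=3+3+0+0=6 → 3/9 = 0.3333
  G: TP=3, FN=0+1+0+1=2 → 3/5 = 0.6000
Highest is class 'K' with recall = 0.857.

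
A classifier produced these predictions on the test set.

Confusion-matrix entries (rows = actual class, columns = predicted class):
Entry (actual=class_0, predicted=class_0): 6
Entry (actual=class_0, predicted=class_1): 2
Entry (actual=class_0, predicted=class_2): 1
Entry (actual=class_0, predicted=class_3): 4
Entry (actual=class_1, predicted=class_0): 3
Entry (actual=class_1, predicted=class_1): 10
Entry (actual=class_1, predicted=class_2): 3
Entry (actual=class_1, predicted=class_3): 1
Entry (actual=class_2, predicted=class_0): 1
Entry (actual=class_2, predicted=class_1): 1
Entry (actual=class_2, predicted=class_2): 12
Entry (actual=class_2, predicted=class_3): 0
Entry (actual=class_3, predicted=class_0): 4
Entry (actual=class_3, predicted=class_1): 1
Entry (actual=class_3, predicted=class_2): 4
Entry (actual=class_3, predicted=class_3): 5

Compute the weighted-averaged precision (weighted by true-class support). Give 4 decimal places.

0.5709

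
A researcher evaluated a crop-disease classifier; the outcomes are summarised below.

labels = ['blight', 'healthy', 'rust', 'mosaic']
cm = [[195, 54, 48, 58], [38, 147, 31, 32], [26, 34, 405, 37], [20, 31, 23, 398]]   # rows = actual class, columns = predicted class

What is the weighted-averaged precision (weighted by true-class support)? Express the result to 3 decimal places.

Per-class precision (TP/(TP+FP)):
  blight: TP=195, FP=38+26+20=84 → 195/279 = 0.6989
  healthy: TP=147, FP=54+34+31=119 → 147/266 = 0.5526
  rust: TP=405, FP=48+31+23=102 → 405/507 = 0.7988
  mosaic: TP=398, FP=58+32+37=127 → 398/525 = 0.7581
Weighted-precision = Σ (supportᵢ/N)·precisionᵢ with N=1577: (355/1577)·0.6989 + (248/1577)·0.5526 + (502/1577)·0.7988 + (472/1577)·0.7581 = 0.725

0.725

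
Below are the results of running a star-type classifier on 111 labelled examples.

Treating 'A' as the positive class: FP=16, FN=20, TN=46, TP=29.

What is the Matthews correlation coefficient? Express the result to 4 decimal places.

0.3376

MCC = (TP·TN − FP·FN) / √((TP+FP)(TP+FN)(TN+FP)(TN+FN))
Numerator = 29·46 − 16·20 = 1014
Denominator = √(45·49·62·66) = √9022860 = 3003.8076
MCC = 1014 / 3003.8076 = 0.3376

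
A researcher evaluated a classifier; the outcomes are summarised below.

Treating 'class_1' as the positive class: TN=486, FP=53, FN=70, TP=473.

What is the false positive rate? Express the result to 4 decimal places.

0.0983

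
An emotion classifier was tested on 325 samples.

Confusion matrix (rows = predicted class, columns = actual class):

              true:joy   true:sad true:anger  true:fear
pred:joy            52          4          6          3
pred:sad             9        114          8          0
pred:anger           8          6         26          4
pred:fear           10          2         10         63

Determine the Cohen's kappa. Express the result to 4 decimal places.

Observed agreement pₒ = trace/N = 255/325 = 0.78462
Expected agreement pₑ = Σ (rowᵢ·colᵢ)/N² = (79·65 + 126·131 + 50·44 + 70·85)/325² = 0.28204
κ = (pₒ − pₑ)/(1 − pₑ) = (0.78462 − 0.28204)/(1 − 0.28204) = 0.7000

0.7000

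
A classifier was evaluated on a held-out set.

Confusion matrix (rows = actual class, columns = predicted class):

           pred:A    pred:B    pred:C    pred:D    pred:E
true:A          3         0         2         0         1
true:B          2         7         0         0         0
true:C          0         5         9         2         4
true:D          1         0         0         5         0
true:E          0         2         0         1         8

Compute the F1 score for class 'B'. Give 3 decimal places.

0.609

Take TP from the diagonal, FP from the rest of the 'B' prediction marginal, FN from the rest of the 'B' actual marginal.
F1 score = 2·TP/(2·TP+FP+FN).
B: TP=7, FP=0+5+0+2=7, FN=2+0+0+0=2 → 14/23 = 0.6087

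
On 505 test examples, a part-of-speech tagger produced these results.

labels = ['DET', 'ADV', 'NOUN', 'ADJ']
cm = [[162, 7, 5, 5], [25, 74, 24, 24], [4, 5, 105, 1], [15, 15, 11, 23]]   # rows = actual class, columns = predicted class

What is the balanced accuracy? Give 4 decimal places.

0.6702

Balanced accuracy = mean of per-class recall.
  DET: recall = 162/179 = 0.90503
  ADV: recall = 74/147 = 0.50340
  NOUN: recall = 105/115 = 0.91304
  ADJ: recall = 23/64 = 0.35938
Mean = (0.90503 + 0.50340 + 0.91304 + 0.35938) / 4 = 0.6702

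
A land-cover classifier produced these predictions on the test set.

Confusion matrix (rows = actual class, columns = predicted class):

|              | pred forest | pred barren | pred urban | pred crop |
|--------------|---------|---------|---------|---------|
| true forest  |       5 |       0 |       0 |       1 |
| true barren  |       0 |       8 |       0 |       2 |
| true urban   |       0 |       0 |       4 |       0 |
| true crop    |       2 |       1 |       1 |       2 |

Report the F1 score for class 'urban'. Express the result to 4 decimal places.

0.8889

Treat 'urban' as positive and all other classes as negative.
F1 score = 2·TP/(2·TP+FP+FN).
urban: TP=4, FP=0+0+1=1, FN=0+0+0=0 → 8/9 = 0.88889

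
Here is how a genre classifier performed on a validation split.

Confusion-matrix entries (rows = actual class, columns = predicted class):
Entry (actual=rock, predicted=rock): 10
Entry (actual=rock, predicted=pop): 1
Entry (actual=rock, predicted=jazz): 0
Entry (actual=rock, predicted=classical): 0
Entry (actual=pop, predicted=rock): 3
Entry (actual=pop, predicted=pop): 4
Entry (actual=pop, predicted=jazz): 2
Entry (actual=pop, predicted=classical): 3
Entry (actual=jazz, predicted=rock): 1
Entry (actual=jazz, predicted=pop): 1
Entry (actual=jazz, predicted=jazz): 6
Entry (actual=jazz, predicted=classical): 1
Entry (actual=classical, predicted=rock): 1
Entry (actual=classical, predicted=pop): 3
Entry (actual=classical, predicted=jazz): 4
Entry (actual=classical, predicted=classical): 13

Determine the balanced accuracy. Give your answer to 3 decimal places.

Balanced accuracy = mean of per-class recall.
  rock: recall = 10/11 = 0.9091
  pop: recall = 4/12 = 0.3333
  jazz: recall = 6/9 = 0.6667
  classical: recall = 13/21 = 0.6190
Mean = (0.9091 + 0.3333 + 0.6667 + 0.6190) / 4 = 0.632

0.632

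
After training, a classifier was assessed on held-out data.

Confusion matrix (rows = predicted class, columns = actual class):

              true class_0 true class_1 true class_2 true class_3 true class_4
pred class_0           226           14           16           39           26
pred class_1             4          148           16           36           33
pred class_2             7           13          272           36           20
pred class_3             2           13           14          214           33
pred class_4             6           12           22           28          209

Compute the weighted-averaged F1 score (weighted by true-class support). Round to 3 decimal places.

Per-class F1 score (2·TP/(2·TP+FP+FN)):
  class_0: TP=226, FP=14+16+39+26=95, FN=4+7+2+6=19 → 452/566 = 0.7986
  class_1: TP=148, FP=4+16+36+33=89, FN=14+13+13+12=52 → 296/437 = 0.6773
  class_2: TP=272, FP=7+13+36+20=76, FN=16+16+14+22=68 → 544/688 = 0.7907
  class_3: TP=214, FP=2+13+14+33=62, FN=39+36+36+28=139 → 428/629 = 0.6804
  class_4: TP=209, FP=6+12+22+28=68, FN=26+33+20+33=112 → 418/598 = 0.6990
Weighted-F1 score = Σ (supportᵢ/N)·F1 scoreᵢ with N=1459: (245/1459)·0.7986 + (200/1459)·0.6773 + (340/1459)·0.7907 + (353/1459)·0.6804 + (321/1459)·0.6990 = 0.730

0.730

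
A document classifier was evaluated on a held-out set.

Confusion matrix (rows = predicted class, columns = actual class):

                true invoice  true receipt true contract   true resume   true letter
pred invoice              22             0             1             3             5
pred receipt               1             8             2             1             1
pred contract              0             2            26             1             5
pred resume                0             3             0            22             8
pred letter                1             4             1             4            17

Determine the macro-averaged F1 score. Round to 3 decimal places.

Per-class F1 score (2·TP/(2·TP+FP+FN)):
  invoice: TP=22, FP=0+1+3+5=9, FN=1+0+0+1=2 → 44/55 = 0.8000
  receipt: TP=8, FP=1+2+1+1=5, FN=0+2+3+4=9 → 16/30 = 0.5333
  contract: TP=26, FP=0+2+1+5=8, FN=1+2+0+1=4 → 52/64 = 0.8125
  resume: TP=22, FP=0+3+0+8=11, FN=3+1+1+4=9 → 44/64 = 0.6875
  letter: TP=17, FP=1+4+1+4=10, FN=5+1+5+8=19 → 34/63 = 0.5397
Macro-F1 score = mean = (0.8000 + 0.5333 + 0.8125 + 0.6875 + 0.5397) / 5 = 0.675

0.675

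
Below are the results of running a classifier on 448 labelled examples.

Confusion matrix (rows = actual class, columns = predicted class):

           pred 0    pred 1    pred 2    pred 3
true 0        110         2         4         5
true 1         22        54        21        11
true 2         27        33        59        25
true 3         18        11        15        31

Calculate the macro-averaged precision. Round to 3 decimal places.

Per-class precision (TP/(TP+FP)):
  0: TP=110, FP=22+27+18=67 → 110/177 = 0.6215
  1: TP=54, FP=2+33+11=46 → 54/100 = 0.5400
  2: TP=59, FP=4+21+15=40 → 59/99 = 0.5960
  3: TP=31, FP=5+11+25=41 → 31/72 = 0.4306
Macro-precision = mean = (0.6215 + 0.5400 + 0.5960 + 0.4306) / 4 = 0.547

0.547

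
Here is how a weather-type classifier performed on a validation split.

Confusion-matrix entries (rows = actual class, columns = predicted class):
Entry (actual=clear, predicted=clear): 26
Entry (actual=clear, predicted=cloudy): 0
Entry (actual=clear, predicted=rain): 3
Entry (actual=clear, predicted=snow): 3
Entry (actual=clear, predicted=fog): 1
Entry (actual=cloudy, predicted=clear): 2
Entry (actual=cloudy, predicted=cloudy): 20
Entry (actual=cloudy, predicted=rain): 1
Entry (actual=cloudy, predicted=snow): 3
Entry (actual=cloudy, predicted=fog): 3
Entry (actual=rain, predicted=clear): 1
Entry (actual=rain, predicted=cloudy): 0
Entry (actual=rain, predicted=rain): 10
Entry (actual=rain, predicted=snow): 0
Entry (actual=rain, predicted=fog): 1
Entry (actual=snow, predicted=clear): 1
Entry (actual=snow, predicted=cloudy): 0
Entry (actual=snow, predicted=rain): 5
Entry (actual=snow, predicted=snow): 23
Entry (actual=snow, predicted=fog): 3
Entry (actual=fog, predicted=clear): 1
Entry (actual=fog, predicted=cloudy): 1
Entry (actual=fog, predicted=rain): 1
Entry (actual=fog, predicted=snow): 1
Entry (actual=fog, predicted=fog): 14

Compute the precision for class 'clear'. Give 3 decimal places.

0.839

One-vs-rest for 'clear': TP = diagonal; FP = other classes predicted 'clear'; FN = 'clear' predicted as other.
precision = TP/(TP+FP).
clear: TP=26, FP=2+1+1+1=5 → 26/31 = 0.8387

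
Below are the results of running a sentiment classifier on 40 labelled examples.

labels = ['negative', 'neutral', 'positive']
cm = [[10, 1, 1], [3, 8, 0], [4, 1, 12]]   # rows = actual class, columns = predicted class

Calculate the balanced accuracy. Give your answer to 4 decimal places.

0.7555

Balanced accuracy = mean of per-class recall.
  negative: recall = 10/12 = 0.83333
  neutral: recall = 8/11 = 0.72727
  positive: recall = 12/17 = 0.70588
Mean = (0.83333 + 0.72727 + 0.70588) / 3 = 0.7555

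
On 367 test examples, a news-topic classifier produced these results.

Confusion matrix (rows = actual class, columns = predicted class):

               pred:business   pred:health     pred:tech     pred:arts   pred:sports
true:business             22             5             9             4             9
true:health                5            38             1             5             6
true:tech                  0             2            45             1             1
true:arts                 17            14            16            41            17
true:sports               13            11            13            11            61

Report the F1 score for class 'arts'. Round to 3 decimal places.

0.491

F1 score = 2·TP/(2·TP+FP+FN).
arts: TP=41, FP=4+5+1+11=21, FN=17+14+16+17=64 → 82/167 = 0.4910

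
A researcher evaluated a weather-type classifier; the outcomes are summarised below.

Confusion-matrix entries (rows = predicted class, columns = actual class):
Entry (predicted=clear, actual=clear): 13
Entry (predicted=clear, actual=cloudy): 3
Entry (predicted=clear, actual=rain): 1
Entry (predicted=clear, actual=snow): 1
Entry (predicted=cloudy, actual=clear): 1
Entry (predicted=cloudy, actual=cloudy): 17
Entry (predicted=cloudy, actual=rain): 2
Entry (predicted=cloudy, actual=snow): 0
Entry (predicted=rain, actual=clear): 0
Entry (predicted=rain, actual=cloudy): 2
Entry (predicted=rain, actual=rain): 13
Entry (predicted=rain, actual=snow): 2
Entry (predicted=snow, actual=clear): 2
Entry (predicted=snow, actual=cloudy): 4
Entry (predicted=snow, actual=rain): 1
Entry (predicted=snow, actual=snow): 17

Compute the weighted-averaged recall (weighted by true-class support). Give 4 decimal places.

Per-class recall (TP/(TP+FN)):
  clear: TP=13, FN=1+0+2=3 → 13/16 = 0.81250
  cloudy: TP=17, FN=3+2+4=9 → 17/26 = 0.65385
  rain: TP=13, FN=1+2+1=4 → 13/17 = 0.76471
  snow: TP=17, FN=1+0+2=3 → 17/20 = 0.85000
Weighted-recall = Σ (supportᵢ/N)·recallᵢ with N=79: (16/79)·0.81250 + (26/79)·0.65385 + (17/79)·0.76471 + (20/79)·0.85000 = 0.7595

0.7595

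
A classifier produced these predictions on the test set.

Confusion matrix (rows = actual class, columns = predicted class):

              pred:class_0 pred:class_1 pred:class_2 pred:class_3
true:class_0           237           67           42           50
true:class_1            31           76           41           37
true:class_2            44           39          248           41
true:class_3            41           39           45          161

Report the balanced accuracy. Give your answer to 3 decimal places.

0.560

Balanced accuracy = mean of per-class recall.
  class_0: recall = 237/396 = 0.5985
  class_1: recall = 76/185 = 0.4108
  class_2: recall = 248/372 = 0.6667
  class_3: recall = 161/286 = 0.5629
Mean = (0.5985 + 0.4108 + 0.6667 + 0.5629) / 4 = 0.560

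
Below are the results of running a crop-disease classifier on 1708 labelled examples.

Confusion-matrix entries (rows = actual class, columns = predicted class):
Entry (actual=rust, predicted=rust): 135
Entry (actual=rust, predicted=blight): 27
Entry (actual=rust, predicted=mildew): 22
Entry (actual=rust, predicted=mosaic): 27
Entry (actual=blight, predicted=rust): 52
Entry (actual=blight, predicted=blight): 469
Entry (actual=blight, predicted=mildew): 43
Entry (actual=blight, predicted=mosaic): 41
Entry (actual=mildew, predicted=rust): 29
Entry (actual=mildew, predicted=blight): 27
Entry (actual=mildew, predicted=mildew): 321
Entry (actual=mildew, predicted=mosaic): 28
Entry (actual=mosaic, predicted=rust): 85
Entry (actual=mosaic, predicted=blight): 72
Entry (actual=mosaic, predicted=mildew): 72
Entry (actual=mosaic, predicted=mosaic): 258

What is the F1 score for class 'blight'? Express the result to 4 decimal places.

Take TP from the diagonal, FP from the rest of the 'blight' prediction marginal, FN from the rest of the 'blight' actual marginal.
F1 score = 2·TP/(2·TP+FP+FN).
blight: TP=469, FP=27+27+72=126, FN=52+43+41=136 → 938/1200 = 0.78167

0.7817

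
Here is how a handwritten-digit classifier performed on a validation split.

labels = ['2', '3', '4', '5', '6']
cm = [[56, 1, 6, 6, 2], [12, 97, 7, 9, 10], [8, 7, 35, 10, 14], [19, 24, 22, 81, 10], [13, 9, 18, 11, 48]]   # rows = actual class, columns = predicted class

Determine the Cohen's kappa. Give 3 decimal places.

0.486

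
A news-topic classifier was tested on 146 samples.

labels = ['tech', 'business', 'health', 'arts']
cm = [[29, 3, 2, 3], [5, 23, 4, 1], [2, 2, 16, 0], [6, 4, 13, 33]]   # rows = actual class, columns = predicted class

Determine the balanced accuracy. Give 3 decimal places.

0.718

Balanced accuracy = mean of per-class recall.
  tech: recall = 29/37 = 0.7838
  business: recall = 23/33 = 0.6970
  health: recall = 16/20 = 0.8000
  arts: recall = 33/56 = 0.5893
Mean = (0.7838 + 0.6970 + 0.8000 + 0.5893) / 4 = 0.718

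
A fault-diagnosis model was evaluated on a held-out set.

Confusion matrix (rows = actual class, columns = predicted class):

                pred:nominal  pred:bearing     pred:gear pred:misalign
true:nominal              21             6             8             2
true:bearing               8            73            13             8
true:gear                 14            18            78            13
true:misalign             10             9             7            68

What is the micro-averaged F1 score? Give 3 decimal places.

Micro-averaging pools counts across classes: ΣTP=240, ΣFP=116, ΣFN=116.
Micro-F1 score = 2·TP/(2·TP+FP+FN) on pooled counts = 0.674 (equals overall accuracy in single-label multiclass).

0.674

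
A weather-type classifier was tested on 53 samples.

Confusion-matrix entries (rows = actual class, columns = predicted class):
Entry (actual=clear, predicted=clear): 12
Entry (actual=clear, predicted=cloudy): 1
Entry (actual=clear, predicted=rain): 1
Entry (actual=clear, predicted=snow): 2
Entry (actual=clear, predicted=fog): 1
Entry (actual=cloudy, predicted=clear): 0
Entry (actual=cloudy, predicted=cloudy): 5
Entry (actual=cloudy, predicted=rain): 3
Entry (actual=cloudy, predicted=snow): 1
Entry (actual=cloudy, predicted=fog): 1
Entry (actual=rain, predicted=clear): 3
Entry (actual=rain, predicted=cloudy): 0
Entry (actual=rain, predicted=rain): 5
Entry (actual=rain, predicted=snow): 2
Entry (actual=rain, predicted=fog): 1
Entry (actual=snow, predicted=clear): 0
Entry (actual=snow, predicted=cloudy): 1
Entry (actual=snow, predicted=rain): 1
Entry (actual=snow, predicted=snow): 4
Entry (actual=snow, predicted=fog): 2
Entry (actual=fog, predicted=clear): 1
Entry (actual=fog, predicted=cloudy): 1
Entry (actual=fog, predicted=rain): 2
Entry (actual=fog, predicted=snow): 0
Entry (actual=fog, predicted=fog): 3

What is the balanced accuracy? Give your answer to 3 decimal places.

Balanced accuracy = mean of per-class recall.
  clear: recall = 12/17 = 0.7059
  cloudy: recall = 5/10 = 0.5000
  rain: recall = 5/11 = 0.4545
  snow: recall = 4/8 = 0.5000
  fog: recall = 3/7 = 0.4286
Mean = (0.7059 + 0.5000 + 0.4545 + 0.5000 + 0.4286) / 5 = 0.518

0.518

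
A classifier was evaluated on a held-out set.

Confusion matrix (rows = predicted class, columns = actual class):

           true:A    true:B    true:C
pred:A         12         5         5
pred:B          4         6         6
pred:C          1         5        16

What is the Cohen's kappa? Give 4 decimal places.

Observed agreement pₒ = trace/N = 34/60 = 0.56667
Expected agreement pₑ = Σ (rowᵢ·colᵢ)/N² = (17·22 + 16·16 + 27·22)/60² = 0.34000
κ = (pₒ − pₑ)/(1 − pₑ) = (0.56667 − 0.34000)/(1 − 0.34000) = 0.3434

0.3434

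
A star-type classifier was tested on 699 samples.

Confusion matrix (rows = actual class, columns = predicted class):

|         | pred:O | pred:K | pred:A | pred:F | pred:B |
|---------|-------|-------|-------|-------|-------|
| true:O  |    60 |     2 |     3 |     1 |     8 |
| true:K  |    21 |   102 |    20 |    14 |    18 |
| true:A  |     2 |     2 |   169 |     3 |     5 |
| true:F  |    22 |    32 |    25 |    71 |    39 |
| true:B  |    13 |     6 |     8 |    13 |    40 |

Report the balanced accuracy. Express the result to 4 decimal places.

0.6406

Balanced accuracy = mean of per-class recall.
  O: recall = 60/74 = 0.81081
  K: recall = 102/175 = 0.58286
  A: recall = 169/181 = 0.93370
  F: recall = 71/189 = 0.37566
  B: recall = 40/80 = 0.50000
Mean = (0.81081 + 0.58286 + 0.93370 + 0.37566 + 0.50000) / 5 = 0.6406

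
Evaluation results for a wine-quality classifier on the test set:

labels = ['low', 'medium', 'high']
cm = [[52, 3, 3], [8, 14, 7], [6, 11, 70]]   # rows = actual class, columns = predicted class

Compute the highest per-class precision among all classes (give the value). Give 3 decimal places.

Per-class precision (TP/(TP+FP)):
  low: TP=52, FP=8+6=14 → 52/66 = 0.7879
  medium: TP=14, FP=3+11=14 → 14/28 = 0.5000
  high: TP=70, FP=3+7=10 → 70/80 = 0.8750
Highest is class 'high' with precision = 0.875.

0.875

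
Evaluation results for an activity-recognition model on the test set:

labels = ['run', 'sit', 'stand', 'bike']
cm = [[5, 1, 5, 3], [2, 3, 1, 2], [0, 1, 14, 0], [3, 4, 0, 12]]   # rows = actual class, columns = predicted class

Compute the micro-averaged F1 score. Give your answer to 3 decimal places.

0.607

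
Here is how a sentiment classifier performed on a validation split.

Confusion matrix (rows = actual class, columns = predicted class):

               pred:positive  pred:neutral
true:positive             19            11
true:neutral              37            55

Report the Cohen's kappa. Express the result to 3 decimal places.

Observed agreement pₒ = trace/N = 74/122 = 0.6066
Expected agreement pₑ = Σ (rowᵢ·colᵢ)/N² = (30·56 + 92·66)/122² = 0.5208
κ = (pₒ − pₑ)/(1 − pₑ) = (0.6066 − 0.5208)/(1 − 0.5208) = 0.179

0.179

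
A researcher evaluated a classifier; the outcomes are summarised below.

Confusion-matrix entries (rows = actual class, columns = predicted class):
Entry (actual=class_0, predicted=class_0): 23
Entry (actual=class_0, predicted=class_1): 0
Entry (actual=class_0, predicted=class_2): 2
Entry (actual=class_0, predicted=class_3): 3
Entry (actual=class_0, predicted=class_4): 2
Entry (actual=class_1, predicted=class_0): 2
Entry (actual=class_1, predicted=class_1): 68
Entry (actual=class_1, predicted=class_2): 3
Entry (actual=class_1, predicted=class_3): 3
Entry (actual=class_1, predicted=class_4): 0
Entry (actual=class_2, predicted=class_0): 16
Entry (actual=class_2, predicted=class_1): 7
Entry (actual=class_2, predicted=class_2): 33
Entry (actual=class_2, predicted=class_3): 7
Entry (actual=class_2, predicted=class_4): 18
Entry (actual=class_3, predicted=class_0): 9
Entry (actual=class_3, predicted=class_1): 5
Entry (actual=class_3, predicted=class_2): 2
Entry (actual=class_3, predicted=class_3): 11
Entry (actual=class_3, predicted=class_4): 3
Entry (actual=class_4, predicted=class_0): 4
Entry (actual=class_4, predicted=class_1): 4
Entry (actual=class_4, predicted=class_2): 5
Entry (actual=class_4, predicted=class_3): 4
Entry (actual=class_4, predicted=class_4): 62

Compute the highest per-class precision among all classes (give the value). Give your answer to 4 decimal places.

0.8095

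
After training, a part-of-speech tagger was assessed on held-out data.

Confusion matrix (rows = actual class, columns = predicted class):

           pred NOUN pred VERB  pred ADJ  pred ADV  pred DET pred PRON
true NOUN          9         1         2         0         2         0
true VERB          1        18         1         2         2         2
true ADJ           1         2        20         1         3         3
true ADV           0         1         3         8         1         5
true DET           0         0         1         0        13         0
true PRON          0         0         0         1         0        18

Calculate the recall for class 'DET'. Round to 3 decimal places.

0.929

One-vs-rest for 'DET': TP = diagonal; FP = other classes predicted 'DET'; FN = 'DET' predicted as other.
recall = TP/(TP+FN).
DET: TP=13, FN=0+0+1+0+0=1 → 13/14 = 0.9286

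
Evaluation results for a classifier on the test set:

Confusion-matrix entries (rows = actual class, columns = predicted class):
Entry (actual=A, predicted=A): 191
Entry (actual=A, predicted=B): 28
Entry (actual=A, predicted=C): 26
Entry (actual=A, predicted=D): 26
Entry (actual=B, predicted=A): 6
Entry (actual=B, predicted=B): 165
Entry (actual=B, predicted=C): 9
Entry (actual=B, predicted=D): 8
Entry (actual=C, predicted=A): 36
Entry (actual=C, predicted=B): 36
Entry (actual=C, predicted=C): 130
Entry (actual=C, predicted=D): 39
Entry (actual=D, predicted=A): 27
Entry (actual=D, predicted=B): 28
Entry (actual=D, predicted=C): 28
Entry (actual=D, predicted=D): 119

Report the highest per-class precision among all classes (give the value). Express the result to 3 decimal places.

Per-class precision (TP/(TP+FP)):
  A: TP=191, FP=6+36+27=69 → 191/260 = 0.7346
  B: TP=165, FP=28+36+28=92 → 165/257 = 0.6420
  C: TP=130, FP=26+9+28=63 → 130/193 = 0.6736
  D: TP=119, FP=26+8+39=73 → 119/192 = 0.6198
Highest is class 'A' with precision = 0.735.

0.735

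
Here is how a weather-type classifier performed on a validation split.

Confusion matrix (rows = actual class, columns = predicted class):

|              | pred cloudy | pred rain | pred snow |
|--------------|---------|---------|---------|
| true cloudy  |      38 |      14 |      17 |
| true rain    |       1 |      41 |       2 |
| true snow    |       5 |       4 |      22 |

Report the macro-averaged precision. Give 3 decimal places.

0.698

Per-class precision (TP/(TP+FP)):
  cloudy: TP=38, FP=1+5=6 → 38/44 = 0.8636
  rain: TP=41, FP=14+4=18 → 41/59 = 0.6949
  snow: TP=22, FP=17+2=19 → 22/41 = 0.5366
Macro-precision = mean = (0.8636 + 0.6949 + 0.5366) / 3 = 0.698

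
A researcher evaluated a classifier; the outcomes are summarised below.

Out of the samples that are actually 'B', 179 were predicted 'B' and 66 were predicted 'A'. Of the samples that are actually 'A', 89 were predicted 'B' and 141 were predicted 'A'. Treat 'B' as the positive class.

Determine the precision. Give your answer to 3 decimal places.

0.668

Precision = TP/(TP+FP) = 179/(179+89) = 179/268 = 0.668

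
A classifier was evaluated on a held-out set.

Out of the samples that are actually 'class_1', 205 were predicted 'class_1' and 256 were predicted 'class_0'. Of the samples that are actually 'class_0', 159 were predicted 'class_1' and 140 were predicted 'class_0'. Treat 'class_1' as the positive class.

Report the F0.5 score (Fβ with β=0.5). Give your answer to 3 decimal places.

Fβ = (1+β²)·TP / ((1+β²)·TP + β²·FN + FP), with β²=1/4
= 1.25·205 / (1.25·205 + 0.25·256 + 159) = 0.535

0.535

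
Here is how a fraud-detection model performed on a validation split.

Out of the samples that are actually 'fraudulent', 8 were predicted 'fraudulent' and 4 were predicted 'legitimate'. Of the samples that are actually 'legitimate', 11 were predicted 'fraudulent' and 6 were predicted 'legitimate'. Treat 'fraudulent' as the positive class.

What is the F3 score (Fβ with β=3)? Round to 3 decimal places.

0.630

Fβ = (1+β²)·TP / ((1+β²)·TP + β²·FN + FP), with β²=9
= 10·8 / (10·8 + 9·4 + 11) = 0.630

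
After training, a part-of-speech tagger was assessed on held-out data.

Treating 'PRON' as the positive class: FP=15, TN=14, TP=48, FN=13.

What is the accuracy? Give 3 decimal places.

Accuracy = (TP+TN)/N = (48+14)/90 = 0.689

0.689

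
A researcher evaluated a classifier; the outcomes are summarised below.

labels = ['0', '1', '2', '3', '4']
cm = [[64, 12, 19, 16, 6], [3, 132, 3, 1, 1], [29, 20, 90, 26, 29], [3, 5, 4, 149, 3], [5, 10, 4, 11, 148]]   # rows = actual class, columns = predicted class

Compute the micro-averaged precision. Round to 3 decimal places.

Micro-averaging pools counts across classes: ΣTP=583, ΣFP=210, ΣFN=210.
Micro-precision = TP/(TP+FP) on pooled counts = 0.735 (equals overall accuracy in single-label multiclass).

0.735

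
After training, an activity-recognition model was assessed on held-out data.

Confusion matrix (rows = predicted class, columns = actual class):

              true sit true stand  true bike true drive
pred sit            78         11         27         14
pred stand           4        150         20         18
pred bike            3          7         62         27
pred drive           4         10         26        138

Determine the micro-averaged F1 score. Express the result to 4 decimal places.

0.7145

Micro-averaging pools counts across classes: ΣTP=428, ΣFP=171, ΣFN=171.
Micro-F1 score = 2·TP/(2·TP+FP+FN) on pooled counts = 0.7145 (equals overall accuracy in single-label multiclass).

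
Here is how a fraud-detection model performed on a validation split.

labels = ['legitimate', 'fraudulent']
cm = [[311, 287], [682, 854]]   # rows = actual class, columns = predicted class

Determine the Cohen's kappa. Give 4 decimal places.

0.0633

Observed agreement pₒ = trace/N = 1165/2134 = 0.54592
Expected agreement pₑ = Σ (rowᵢ·colᵢ)/N² = (598·993 + 1536·1141)/2134² = 0.51524
κ = (pₒ − pₑ)/(1 − pₑ) = (0.54592 − 0.51524)/(1 − 0.51524) = 0.0633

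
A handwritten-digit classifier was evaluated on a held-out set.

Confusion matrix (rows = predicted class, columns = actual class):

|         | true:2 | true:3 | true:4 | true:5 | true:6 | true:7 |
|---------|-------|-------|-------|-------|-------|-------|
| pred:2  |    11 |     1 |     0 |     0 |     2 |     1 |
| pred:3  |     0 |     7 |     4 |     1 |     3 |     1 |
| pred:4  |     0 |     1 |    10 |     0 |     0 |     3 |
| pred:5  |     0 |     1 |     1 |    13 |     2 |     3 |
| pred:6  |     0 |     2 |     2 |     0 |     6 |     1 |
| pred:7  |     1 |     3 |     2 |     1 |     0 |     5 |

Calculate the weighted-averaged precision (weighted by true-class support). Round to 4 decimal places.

Per-class precision (TP/(TP+FP)):
  2: TP=11, FP=1+0+0+2+1=4 → 11/15 = 0.73333
  3: TP=7, FP=0+4+1+3+1=9 → 7/16 = 0.43750
  4: TP=10, FP=0+1+0+0+3=4 → 10/14 = 0.71429
  5: TP=13, FP=0+1+1+2+3=7 → 13/20 = 0.65000
  6: TP=6, FP=0+2+2+0+1=5 → 6/11 = 0.54545
  7: TP=5, FP=1+3+2+1+0=7 → 5/12 = 0.41667
Weighted-precision = Σ (supportᵢ/N)·precisionᵢ with N=88: (12/88)·0.73333 + (15/88)·0.43750 + (19/88)·0.71429 + (15/88)·0.65000 + (13/88)·0.54545 + (14/88)·0.41667 = 0.5865

0.5865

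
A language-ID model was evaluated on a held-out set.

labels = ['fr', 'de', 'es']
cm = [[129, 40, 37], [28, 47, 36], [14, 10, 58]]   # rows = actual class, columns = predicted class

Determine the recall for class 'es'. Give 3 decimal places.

Treat 'es' as positive and all other classes as negative.
recall = TP/(TP+FN).
es: TP=58, FN=14+10=24 → 58/82 = 0.7073

0.707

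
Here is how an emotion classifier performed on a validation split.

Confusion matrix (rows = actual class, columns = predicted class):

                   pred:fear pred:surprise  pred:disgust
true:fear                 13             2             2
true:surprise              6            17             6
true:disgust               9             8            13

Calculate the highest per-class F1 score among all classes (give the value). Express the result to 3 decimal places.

0.607

Per-class F1 score (2·TP/(2·TP+FP+FN)):
  fear: TP=13, FP=6+9=15, FN=2+2=4 → 26/45 = 0.5778
  surprise: TP=17, FP=2+8=10, FN=6+6=12 → 34/56 = 0.6071
  disgust: TP=13, FP=2+6=8, FN=9+8=17 → 26/51 = 0.5098
Highest is class 'surprise' with F1 score = 0.607.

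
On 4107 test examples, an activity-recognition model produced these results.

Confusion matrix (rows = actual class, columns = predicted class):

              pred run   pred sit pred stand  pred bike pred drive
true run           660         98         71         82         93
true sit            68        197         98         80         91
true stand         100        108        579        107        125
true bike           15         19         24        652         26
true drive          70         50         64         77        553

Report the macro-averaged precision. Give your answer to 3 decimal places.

0.622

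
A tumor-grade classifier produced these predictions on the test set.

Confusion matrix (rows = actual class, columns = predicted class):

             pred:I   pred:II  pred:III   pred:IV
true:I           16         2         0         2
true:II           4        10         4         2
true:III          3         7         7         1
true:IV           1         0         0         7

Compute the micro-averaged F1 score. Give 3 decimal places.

Micro-averaging pools counts across classes: ΣTP=40, ΣFP=26, ΣFN=26.
Micro-F1 score = 2·TP/(2·TP+FP+FN) on pooled counts = 0.606 (equals overall accuracy in single-label multiclass).

0.606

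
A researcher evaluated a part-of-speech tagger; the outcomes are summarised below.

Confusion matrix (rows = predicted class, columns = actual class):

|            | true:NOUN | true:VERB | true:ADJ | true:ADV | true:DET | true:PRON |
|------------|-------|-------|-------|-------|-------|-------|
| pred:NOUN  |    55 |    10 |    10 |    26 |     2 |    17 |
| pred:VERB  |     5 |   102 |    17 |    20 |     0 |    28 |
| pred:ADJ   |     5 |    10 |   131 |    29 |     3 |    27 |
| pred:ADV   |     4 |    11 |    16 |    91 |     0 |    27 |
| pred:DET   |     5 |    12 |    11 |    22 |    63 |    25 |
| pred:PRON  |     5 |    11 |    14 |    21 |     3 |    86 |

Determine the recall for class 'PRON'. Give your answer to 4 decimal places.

0.4095

One-vs-rest for 'PRON': TP = diagonal; FP = other classes predicted 'PRON'; FN = 'PRON' predicted as other.
recall = TP/(TP+FN).
PRON: TP=86, FN=17+28+27+27+25=124 → 86/210 = 0.40952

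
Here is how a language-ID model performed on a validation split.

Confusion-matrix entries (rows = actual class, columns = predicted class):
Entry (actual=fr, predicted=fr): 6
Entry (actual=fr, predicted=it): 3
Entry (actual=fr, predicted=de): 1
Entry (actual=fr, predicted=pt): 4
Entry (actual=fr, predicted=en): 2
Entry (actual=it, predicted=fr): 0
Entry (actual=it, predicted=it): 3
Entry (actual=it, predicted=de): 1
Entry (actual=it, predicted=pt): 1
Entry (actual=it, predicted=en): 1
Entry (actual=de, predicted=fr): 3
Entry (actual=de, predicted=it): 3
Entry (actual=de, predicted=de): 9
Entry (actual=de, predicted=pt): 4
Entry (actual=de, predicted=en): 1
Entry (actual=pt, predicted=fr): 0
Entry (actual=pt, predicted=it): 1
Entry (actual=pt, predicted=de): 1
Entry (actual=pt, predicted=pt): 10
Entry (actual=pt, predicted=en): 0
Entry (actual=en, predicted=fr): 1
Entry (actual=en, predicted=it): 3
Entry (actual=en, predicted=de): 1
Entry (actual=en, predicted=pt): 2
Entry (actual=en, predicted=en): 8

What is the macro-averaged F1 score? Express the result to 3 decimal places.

Per-class F1 score (2·TP/(2·TP+FP+FN)):
  fr: TP=6, FP=0+3+0+1=4, FN=3+1+4+2=10 → 12/26 = 0.4615
  it: TP=3, FP=3+3+1+3=10, FN=0+1+1+1=3 → 6/19 = 0.3158
  de: TP=9, FP=1+1+1+1=4, FN=3+3+4+1=11 → 18/33 = 0.5455
  pt: TP=10, FP=4+1+4+2=11, FN=0+1+1+0=2 → 20/33 = 0.6061
  en: TP=8, FP=2+1+1+0=4, FN=1+3+1+2=7 → 16/27 = 0.5926
Macro-F1 score = mean = (0.4615 + 0.3158 + 0.5455 + 0.6061 + 0.5926) / 5 = 0.504

0.504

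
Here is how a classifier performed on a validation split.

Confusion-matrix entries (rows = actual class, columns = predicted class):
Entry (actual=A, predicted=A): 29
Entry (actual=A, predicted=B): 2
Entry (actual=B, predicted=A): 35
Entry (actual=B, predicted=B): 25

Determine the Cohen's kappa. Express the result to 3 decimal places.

0.280

Observed agreement pₒ = trace/N = 54/91 = 0.5934
Expected agreement pₑ = Σ (rowᵢ·colᵢ)/N² = (31·64 + 60·27)/91² = 0.4352
κ = (pₒ − pₑ)/(1 − pₑ) = (0.5934 − 0.4352)/(1 − 0.4352) = 0.280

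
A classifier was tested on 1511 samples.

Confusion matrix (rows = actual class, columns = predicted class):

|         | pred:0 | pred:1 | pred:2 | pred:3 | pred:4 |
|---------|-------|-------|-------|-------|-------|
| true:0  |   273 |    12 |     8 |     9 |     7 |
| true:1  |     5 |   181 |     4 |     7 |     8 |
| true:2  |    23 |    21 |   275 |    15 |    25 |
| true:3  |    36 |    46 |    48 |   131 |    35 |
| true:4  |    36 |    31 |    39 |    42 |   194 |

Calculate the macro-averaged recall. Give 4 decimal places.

Per-class recall (TP/(TP+FN)):
  0: TP=273, FN=12+8+9+7=36 → 273/309 = 0.88350
  1: TP=181, FN=5+4+7+8=24 → 181/205 = 0.88293
  2: TP=275, FN=23+21+15+25=84 → 275/359 = 0.76602
  3: TP=131, FN=36+46+48+35=165 → 131/296 = 0.44257
  4: TP=194, FN=36+31+39+42=148 → 194/342 = 0.56725
Macro-recall = mean = (0.88350 + 0.88293 + 0.76602 + 0.44257 + 0.56725) / 5 = 0.7085

0.7085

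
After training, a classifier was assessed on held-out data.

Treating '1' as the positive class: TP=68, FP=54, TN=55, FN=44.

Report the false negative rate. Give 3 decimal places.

FNR = FN/(FN+TP) = 44/(44+68) = 0.393

0.393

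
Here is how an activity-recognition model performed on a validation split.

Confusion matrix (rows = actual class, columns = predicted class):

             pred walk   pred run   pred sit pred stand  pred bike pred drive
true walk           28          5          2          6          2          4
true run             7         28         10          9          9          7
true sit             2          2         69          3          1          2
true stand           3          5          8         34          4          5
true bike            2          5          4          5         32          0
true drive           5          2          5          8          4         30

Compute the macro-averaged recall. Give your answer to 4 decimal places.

Per-class recall (TP/(TP+FN)):
  walk: TP=28, FN=5+2+6+2+4=19 → 28/47 = 0.59574
  run: TP=28, FN=7+10+9+9+7=42 → 28/70 = 0.40000
  sit: TP=69, FN=2+2+3+1+2=10 → 69/79 = 0.87342
  stand: TP=34, FN=3+5+8+4+5=25 → 34/59 = 0.57627
  bike: TP=32, FN=2+5+4+5+0=16 → 32/48 = 0.66667
  drive: TP=30, FN=5+2+5+8+4=24 → 30/54 = 0.55556
Macro-recall = mean = (0.59574 + 0.40000 + 0.87342 + 0.57627 + 0.66667 + 0.55556) / 6 = 0.6113

0.6113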